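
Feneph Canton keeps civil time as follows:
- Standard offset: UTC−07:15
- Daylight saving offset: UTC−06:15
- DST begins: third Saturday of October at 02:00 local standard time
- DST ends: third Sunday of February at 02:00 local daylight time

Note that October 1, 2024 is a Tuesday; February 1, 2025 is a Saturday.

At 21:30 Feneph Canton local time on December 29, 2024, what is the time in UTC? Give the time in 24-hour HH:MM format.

03:45

1 October 2024 is a Tuesday, so the first Saturday is October 5 and the third is October 19.
1 February 2025 is a Saturday, so the first Sunday is February 2 and the third is February 16.
December 29, 2024 falls between 19 October 2024 and 16 February 2025, so daylight saving is in effect and Feneph Canton is at UTC−06:15.
21:30 local + 6h15m = 03:45 UTC (rolling into the next day, 30 December 2024).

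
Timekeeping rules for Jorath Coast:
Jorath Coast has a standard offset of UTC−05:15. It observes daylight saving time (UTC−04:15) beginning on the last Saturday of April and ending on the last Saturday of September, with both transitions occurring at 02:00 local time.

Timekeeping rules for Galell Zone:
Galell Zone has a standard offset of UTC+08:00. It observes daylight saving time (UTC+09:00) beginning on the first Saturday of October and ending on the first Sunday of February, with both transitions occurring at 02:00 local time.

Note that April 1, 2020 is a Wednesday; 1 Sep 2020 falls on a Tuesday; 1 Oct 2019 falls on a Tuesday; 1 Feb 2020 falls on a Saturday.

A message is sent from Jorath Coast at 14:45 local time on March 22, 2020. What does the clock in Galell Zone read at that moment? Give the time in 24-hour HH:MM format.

04:00

1 April 2020 is a Wednesday, so Saturdays fall on 4, 11, 18, 25; the last is April 25.
1 September 2020 is a Tuesday, so Saturdays fall on 5, 12, 19, 26; the last is September 26.
March 22, 2020 is outside the daylight-saving period (25 April – 26 September), so Jorath Coast is on standard time, UTC−05:15.
14:45 Jorath Coast + 5h15m = 20:00 UTC.
1 October 2019 is a Tuesday, so the first Saturday is October 5.
1 February 2020 is a Saturday, so the first Sunday is February 2.
At the standard offset (UTC+08:00), 20:00 UTC + 8h = 04:00 Galell Zone standard time (rolling into the next day, 23 March 2020).
Daylight saving runs 5 October 2019 – 2 February 2020; the standard-time date in Galell Zone, March 23, 2020, is outside that window, so Galell Zone is on standard time at UTC+08:00.
20:00 UTC + 8h = 04:00 Galell Zone (rolling into the next day, 23 March 2020).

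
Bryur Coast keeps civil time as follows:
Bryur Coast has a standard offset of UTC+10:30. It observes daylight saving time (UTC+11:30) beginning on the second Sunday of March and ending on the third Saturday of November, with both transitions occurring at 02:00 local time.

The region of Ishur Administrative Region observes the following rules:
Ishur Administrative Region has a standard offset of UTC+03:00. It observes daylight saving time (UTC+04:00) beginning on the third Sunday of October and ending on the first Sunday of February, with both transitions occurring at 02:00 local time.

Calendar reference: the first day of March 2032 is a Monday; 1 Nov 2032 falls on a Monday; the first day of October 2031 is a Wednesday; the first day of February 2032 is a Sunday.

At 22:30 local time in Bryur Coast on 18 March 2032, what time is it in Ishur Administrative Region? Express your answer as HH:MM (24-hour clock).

14:00

1 March 2032 is a Monday, so the first Sunday is March 7 and the second is March 14.
1 November 2032 is a Monday, so the first Saturday is November 6 and the third is November 20.
18 March 2032 lies within the daylight-saving period (14 March – 20 November), so Bryur Coast is on daylight time, UTC+11:30.
22:30 Bryur Coast − 11h30m = 11:00 UTC.
1 October 2031 is a Wednesday, so the first Sunday is October 5 and the third is October 19.
1 February 2032 is a Sunday, so the first Sunday is February 1.
At the standard offset (UTC+03:00), 11:00 UTC + 3h = 14:00 Ishur Administrative Region standard time.
The standard-time date in Ishur Administrative Region, 18 March 2032, is outside the daylight-saving period (19 October 2031 – 1 February 2032), so Ishur Administrative Region is on standard time, UTC+03:00.
11:00 UTC + 3h = 14:00 Ishur Administrative Region.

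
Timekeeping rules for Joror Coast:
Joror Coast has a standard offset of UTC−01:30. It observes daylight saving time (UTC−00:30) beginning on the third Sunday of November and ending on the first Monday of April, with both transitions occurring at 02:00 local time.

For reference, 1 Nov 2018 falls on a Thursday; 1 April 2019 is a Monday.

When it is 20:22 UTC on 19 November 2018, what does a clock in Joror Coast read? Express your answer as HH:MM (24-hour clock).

1 November 2018 is a Thursday, so the first Sunday is November 4 and the third is November 18.
1 April 2019 is a Monday, so the first Monday is April 1.
At the standard offset (UTC−01:30), 20:22 UTC − 1h30m = 18:52 Joror Coast standard time.
Daylight saving runs 18 November 2018 – 1 April 2019; the standard-time date in Joror Coast, 19 November 2018, is inside that window, so Joror Coast is at UTC−00:30.
20:22 UTC − 0h30m = 19:52 local.

19:52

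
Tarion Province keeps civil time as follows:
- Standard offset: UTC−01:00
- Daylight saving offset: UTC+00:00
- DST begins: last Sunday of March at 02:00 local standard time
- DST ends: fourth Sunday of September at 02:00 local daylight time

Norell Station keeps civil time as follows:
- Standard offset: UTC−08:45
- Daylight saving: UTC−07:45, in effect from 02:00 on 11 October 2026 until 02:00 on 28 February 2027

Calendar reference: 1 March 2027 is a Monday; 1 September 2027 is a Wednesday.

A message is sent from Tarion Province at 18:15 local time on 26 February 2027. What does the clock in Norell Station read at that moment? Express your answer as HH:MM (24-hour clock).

11:30

1 March 2027 is a Monday, so Sundays fall on 7, 14, 21, 28; the last is March 28.
1 September 2027 is a Wednesday, so the first Sunday is September 5 and the fourth is September 26.
26 February 2027 does not fall between 28 March and 26 September, so daylight saving is not in effect and Tarion Province is at UTC−01:00.
18:15 Tarion Province + 1h = 19:15 UTC.
At the standard offset (UTC−08:45), 19:15 UTC − 8h45m = 10:30 Norell Station standard time.
The standard-time date in Norell Station, 26 February 2027, lies within the daylight-saving period (11 October 2026 – 28 February 2027), so Norell Station is on daylight time, UTC−07:45.
19:15 UTC − 7h45m = 11:30 Norell Station.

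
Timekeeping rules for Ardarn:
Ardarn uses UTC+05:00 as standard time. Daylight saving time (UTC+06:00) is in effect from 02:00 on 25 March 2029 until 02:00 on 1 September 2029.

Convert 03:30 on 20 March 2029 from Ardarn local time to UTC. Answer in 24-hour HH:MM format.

22:30

Daylight saving runs 25 March – 1 September; 20 March 2029 is outside that window, so Ardarn is on standard time at UTC+05:00.
03:30 local − 5h = 22:30 UTC (rolling into the previous day, 19 March 2029).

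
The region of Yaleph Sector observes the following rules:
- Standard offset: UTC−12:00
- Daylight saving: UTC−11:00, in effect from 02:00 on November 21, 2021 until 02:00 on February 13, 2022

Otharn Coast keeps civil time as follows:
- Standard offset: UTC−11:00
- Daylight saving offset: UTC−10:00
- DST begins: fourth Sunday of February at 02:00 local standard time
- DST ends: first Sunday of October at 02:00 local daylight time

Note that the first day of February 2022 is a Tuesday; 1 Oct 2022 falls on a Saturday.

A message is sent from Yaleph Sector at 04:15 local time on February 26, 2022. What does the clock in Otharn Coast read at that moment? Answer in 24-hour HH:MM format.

Daylight saving runs 21 November 2021 – 13 February 2022; February 26, 2022 is outside that window, so Yaleph Sector is on standard time at UTC−12:00.
04:15 Yaleph Sector + 12h = 16:15 UTC.
1 February 2022 is a Tuesday, so the first Sunday is February 6 and the fourth is February 27.
1 October 2022 is a Saturday, so the first Sunday is October 2.
At the standard offset (UTC−11:00), 16:15 UTC − 11h = 05:15 Otharn Coast standard time.
The standard-time date in Otharn Coast, February 26, 2022, does not fall between 27 February and 2 October, so daylight saving is not in effect and Otharn Coast is at UTC−11:00.
16:15 UTC − 11h = 05:15 Otharn Coast.

05:15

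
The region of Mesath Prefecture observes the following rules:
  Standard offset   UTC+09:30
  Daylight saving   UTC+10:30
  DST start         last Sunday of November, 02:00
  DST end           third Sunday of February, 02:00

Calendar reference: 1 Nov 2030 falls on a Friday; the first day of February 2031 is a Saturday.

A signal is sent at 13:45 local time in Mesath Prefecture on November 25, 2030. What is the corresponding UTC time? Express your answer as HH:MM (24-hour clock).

1 November 2030 is a Friday, so Sundays fall on 3, 10, 17, 24; the last is November 24.
1 February 2031 is a Saturday, so the first Sunday is February 2 and the third is February 16.
November 25, 2030 lies within the daylight-saving period (24 November 2030 – 16 February 2031), so Mesath Prefecture is on daylight time, UTC+10:30.
13:45 local − 10h30m = 03:15 UTC.

03:15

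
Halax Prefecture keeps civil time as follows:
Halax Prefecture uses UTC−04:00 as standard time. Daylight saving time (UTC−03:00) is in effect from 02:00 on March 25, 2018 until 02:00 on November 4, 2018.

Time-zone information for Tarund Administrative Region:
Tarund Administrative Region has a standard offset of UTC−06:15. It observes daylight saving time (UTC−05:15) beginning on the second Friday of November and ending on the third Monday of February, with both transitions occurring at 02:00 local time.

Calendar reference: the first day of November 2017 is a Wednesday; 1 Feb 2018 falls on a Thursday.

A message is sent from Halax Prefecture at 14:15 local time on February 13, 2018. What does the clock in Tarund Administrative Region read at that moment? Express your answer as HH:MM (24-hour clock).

13:00

February 13, 2018 does not fall between 25 March and 4 November, so daylight saving is not in effect and Halax Prefecture is at UTC−04:00.
14:15 Halax Prefecture + 4h = 18:15 UTC.
1 November 2017 is a Wednesday, so the first Friday is November 3 and the second is November 10.
1 February 2018 is a Thursday, so the first Monday is February 5 and the third is February 19.
At the standard offset (UTC−06:15), 18:15 UTC − 6h15m = 12:00 Tarund Administrative Region standard time.
The standard-time date in Tarund Administrative Region, February 13, 2018, lies within the daylight-saving period (10 November 2017 – 19 February 2018), so Tarund Administrative Region is on daylight time, UTC−05:15.
18:15 UTC − 5h15m = 13:00 Tarund Administrative Region.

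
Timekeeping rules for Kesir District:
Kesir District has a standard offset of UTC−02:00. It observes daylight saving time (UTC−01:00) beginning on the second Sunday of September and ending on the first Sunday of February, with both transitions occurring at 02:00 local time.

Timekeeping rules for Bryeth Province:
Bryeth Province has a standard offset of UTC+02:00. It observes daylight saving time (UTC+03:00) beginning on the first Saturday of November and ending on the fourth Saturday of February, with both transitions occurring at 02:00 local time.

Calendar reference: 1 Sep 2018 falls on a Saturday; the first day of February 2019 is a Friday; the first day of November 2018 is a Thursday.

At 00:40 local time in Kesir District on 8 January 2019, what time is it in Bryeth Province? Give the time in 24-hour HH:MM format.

04:40

1 September 2018 is a Saturday, so the first Sunday is September 2 and the second is September 9.
1 February 2019 is a Friday, so the first Sunday is February 3.
8 January 2019 falls between 9 September 2018 and 3 February 2019, so daylight saving is in effect and Kesir District is at UTC−01:00.
00:40 Kesir District + 1h = 01:40 UTC.
1 November 2018 is a Thursday, so the first Saturday is November 3.
1 February 2019 is a Friday, so the first Saturday is February 2 and the fourth is February 23.
At the standard offset (UTC+02:00), 01:40 UTC + 2h = 03:40 Bryeth Province standard time.
The standard-time date in Bryeth Province, 8 January 2019, lies within the daylight-saving period (3 November 2018 – 23 February 2019), so Bryeth Province is on daylight time, UTC+03:00.
01:40 UTC + 3h = 04:40 Bryeth Province.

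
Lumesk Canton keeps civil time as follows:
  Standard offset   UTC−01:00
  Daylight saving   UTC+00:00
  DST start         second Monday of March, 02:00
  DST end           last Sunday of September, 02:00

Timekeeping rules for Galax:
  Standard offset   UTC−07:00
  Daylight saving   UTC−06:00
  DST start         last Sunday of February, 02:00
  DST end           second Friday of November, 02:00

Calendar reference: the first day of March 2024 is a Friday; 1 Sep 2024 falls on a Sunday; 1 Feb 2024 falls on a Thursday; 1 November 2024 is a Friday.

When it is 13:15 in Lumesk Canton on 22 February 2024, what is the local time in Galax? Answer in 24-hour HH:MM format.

07:15

1 March 2024 is a Friday, so the first Monday is March 4 and the second is March 11.
1 September 2024 is a Sunday, so Sundays fall on 1, 8, 15, 22, 29; the last is September 29.
Daylight saving runs 11 March – 29 September; 22 February 2024 is outside that window, so Lumesk Canton is on standard time at UTC−01:00.
13:15 Lumesk Canton + 1h = 14:15 UTC.
1 February 2024 is a Thursday, so Sundays fall on 4, 11, 18, 25; the last is February 25.
1 November 2024 is a Friday, so the first Friday is November 1 and the second is November 8.
At the standard offset (UTC−07:00), 14:15 UTC − 7h = 07:15 Galax standard time.
Daylight saving runs 25 February – 8 November; the standard-time date in Galax, 22 February 2024, is outside that window, so Galax is on standard time at UTC−07:00.
14:15 UTC − 7h = 07:15 Galax.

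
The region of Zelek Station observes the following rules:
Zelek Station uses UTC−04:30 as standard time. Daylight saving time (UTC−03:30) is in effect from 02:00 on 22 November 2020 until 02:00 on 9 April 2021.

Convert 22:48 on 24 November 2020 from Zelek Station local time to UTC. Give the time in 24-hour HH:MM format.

24 November 2020 lies within the daylight-saving period (22 November 2020 – 9 April 2021), so Zelek Station is on daylight time, UTC−03:30.
22:48 local + 3h30m = 02:18 UTC (rolling into the next day, 25 November 2020).

02:18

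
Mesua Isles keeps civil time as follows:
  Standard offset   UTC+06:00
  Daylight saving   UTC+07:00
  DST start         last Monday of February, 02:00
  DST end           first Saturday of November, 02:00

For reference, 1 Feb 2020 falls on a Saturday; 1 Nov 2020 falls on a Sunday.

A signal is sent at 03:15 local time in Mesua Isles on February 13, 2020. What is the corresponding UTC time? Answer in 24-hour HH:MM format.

21:15

1 February 2020 is a Saturday, so Mondays fall on 3, 10, 17, 24; the last is February 24.
1 November 2020 is a Sunday, so the first Saturday is November 7.
February 13, 2020 is outside the daylight-saving period (24 February – 7 November), so Mesua Isles is on standard time, UTC+06:00.
03:15 local − 6h = 21:15 UTC (rolling into the previous day, 12 February 2020).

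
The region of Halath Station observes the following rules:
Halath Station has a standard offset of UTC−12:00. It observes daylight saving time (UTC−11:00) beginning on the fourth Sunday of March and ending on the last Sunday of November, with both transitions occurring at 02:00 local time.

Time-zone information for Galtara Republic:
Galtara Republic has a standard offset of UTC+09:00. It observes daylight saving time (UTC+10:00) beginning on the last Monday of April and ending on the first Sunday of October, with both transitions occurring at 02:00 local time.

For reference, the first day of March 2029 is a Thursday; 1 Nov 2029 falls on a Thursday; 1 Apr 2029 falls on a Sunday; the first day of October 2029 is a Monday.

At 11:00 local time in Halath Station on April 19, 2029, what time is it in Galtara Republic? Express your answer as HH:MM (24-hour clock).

1 March 2029 is a Thursday, so the first Sunday is March 4 and the fourth is March 25.
1 November 2029 is a Thursday, so Sundays fall on 4, 11, 18, 25; the last is November 25.
April 19, 2029 falls between 25 March and 25 November, so daylight saving is in effect and Halath Station is at UTC−11:00.
11:00 Halath Station + 11h = 22:00 UTC.
1 April 2029 is a Sunday, so Mondays fall on 2, 9, 16, 23, 30; the last is April 30.
1 October 2029 is a Monday, so the first Sunday is October 7.
At the standard offset (UTC+09:00), 22:00 UTC + 9h = 07:00 Galtara Republic standard time (rolling into the next day, 20 April 2029).
Daylight saving runs 30 April – 7 October; the standard-time date in Galtara Republic, April 20, 2029, is outside that window, so Galtara Republic is on standard time at UTC+09:00.
22:00 UTC + 9h = 07:00 Galtara Republic (rolling into the next day, 20 April 2029).

07:00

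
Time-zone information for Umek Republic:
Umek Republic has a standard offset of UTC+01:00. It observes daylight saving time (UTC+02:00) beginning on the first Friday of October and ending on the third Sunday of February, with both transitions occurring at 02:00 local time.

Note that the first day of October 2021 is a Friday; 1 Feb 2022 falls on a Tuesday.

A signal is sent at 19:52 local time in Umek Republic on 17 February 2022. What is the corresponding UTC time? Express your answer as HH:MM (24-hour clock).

1 October 2021 is a Friday, so the first Friday is October 1.
1 February 2022 is a Tuesday, so the first Sunday is February 6 and the third is February 20.
17 February 2022 lies within the daylight-saving period (1 October 2021 – 20 February 2022), so Umek Republic is on daylight time, UTC+02:00.
19:52 local − 2h = 17:52 UTC.

17:52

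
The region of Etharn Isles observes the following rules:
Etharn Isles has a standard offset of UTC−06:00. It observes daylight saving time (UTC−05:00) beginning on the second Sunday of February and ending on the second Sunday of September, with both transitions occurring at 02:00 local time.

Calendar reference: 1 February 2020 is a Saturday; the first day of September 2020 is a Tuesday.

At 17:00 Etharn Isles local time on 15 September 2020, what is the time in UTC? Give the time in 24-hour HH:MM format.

1 February 2020 is a Saturday, so the first Sunday is February 2 and the second is February 9.
1 September 2020 is a Tuesday, so the first Sunday is September 6 and the second is September 13.
15 September 2020 is outside the daylight-saving period (9 February – 13 September), so Etharn Isles is on standard time, UTC−06:00.
17:00 local + 6h = 23:00 UTC.

23:00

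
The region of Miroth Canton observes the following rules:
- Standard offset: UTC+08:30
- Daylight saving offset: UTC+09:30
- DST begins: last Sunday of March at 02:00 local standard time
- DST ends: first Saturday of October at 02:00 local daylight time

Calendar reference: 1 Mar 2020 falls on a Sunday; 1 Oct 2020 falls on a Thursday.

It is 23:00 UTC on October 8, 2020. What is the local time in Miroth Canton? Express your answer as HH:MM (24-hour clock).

1 March 2020 is a Sunday, so Sundays fall on 1, 8, 15, 22, 29; the last is March 29.
1 October 2020 is a Thursday, so the first Saturday is October 3.
At the standard offset (UTC+08:30), 23:00 UTC + 8h30m = 07:30 Miroth Canton standard time (rolling into the next day, 9 October 2020).
The standard-time date in Miroth Canton, October 9, 2020, does not fall between 29 March and 3 October, so daylight saving is not in effect and Miroth Canton is at UTC+08:30.
23:00 UTC + 8h30m = 07:30 local (rolling into the next day, 9 October 2020).

07:30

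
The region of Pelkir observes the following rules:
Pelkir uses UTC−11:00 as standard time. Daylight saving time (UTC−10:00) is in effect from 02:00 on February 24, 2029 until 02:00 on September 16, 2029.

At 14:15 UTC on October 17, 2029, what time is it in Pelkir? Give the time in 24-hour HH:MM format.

03:15

At the standard offset (UTC−11:00), 14:15 UTC − 11h = 03:15 Pelkir standard time.
The standard-time date in Pelkir, October 17, 2029, is outside the daylight-saving period (24 February – 16 September), so Pelkir is on standard time, UTC−11:00.
14:15 UTC − 11h = 03:15 local.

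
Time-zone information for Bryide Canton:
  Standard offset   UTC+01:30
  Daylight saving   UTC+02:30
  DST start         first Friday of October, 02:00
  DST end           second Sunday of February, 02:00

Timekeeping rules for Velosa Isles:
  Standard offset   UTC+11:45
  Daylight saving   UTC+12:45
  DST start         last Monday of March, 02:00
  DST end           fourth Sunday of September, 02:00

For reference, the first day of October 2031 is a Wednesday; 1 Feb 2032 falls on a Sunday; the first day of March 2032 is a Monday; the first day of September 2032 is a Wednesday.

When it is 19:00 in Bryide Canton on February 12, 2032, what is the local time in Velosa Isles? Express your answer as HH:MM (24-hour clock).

1 October 2031 is a Wednesday, so the first Friday is October 3.
1 February 2032 is a Sunday, so the first Sunday is February 1 and the second is February 8.
Daylight saving runs 3 October 2031 – 8 February 2032; February 12, 2032 is outside that window, so Bryide Canton is on standard time at UTC+01:30.
19:00 Bryide Canton − 1h30m = 17:30 UTC.
1 March 2032 is a Monday, so Mondays fall on 1, 8, 15, 22, 29; the last is March 29.
1 September 2032 is a Wednesday, so the first Sunday is September 5 and the fourth is September 26.
At the standard offset (UTC+11:45), 17:30 UTC + 11h45m = 05:15 Velosa Isles standard time (rolling into the next day, 13 February 2032).
The standard-time date in Velosa Isles, February 13, 2032, is outside the daylight-saving period (29 March – 26 September), so Velosa Isles is on standard time, UTC+11:45.
17:30 UTC + 11h45m = 05:15 Velosa Isles (rolling into the next day, 13 February 2032).

05:15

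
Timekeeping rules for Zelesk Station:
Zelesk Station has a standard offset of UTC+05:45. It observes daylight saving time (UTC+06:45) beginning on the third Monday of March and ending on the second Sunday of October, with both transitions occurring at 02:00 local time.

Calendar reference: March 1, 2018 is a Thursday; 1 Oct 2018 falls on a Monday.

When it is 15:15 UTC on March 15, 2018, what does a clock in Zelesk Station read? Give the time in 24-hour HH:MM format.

1 March 2018 is a Thursday, so the first Monday is March 5 and the third is March 19.
1 October 2018 is a Monday, so the first Sunday is October 7 and the second is October 14.
At the standard offset (UTC+05:45), 15:15 UTC + 5h45m = 21:00 Zelesk Station standard time.
The standard-time date in Zelesk Station, March 15, 2018, does not fall between 19 March and 14 October, so daylight saving is not in effect and Zelesk Station is at UTC+05:45.
15:15 UTC + 5h45m = 21:00 local.

21:00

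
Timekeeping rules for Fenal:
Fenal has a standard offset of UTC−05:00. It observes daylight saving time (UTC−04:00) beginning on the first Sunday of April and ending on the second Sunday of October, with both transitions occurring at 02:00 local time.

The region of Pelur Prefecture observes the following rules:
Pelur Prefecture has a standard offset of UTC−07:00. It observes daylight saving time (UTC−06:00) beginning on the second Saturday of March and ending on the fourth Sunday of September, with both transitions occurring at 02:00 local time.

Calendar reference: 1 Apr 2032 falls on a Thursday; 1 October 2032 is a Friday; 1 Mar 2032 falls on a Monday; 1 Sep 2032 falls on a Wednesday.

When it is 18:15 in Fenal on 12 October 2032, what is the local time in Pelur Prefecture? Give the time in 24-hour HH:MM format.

16:15

1 April 2032 is a Thursday, so the first Sunday is April 4.
1 October 2032 is a Friday, so the first Sunday is October 3 and the second is October 10.
Daylight saving runs 4 April – 10 October; 12 October 2032 is outside that window, so Fenal is on standard time at UTC−05:00.
18:15 Fenal + 5h = 23:15 UTC.
1 March 2032 is a Monday, so the first Saturday is March 6 and the second is March 13.
1 September 2032 is a Wednesday, so the first Sunday is September 5 and the fourth is September 26.
At the standard offset (UTC−07:00), 23:15 UTC − 7h = 16:15 Pelur Prefecture standard time.
The standard-time date in Pelur Prefecture, 12 October 2032, is outside the daylight-saving period (13 March – 26 September), so Pelur Prefecture is on standard time, UTC−07:00.
23:15 UTC − 7h = 16:15 Pelur Prefecture.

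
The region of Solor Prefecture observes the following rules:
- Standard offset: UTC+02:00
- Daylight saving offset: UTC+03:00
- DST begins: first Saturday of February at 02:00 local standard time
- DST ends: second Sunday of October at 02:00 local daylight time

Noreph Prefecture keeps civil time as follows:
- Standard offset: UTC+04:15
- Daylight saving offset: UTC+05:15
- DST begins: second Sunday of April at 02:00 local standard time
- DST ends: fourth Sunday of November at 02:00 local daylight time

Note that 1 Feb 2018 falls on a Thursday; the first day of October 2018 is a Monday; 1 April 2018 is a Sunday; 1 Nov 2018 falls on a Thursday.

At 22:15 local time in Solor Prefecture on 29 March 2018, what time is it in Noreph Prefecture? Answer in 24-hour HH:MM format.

1 February 2018 is a Thursday, so the first Saturday is February 3.
1 October 2018 is a Monday, so the first Sunday is October 7 and the second is October 14.
29 March 2018 lies within the daylight-saving period (3 February – 14 October), so Solor Prefecture is on daylight time, UTC+03:00.
22:15 Solor Prefecture − 3h = 19:15 UTC.
1 April 2018 is a Sunday, so the first Sunday is April 1 and the second is April 8.
1 November 2018 is a Thursday, so the first Sunday is November 4 and the fourth is November 25.
At the standard offset (UTC+04:15), 19:15 UTC + 4h15m = 23:30 Noreph Prefecture standard time.
The standard-time date in Noreph Prefecture, 29 March 2018, is outside the daylight-saving period (8 April – 25 November), so Noreph Prefecture is on standard time, UTC+04:15.
19:15 UTC + 4h15m = 23:30 Noreph Prefecture.

23:30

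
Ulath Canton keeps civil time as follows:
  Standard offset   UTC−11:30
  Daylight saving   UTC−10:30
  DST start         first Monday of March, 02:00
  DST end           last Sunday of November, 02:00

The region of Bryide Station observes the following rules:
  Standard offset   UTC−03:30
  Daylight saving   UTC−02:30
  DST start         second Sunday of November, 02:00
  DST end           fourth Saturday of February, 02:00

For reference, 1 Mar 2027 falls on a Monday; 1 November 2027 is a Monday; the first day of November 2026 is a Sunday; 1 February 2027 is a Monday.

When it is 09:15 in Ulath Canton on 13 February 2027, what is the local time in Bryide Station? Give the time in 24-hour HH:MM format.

18:15

1 March 2027 is a Monday, so the first Monday is March 1.
1 November 2027 is a Monday, so Sundays fall on 7, 14, 21, 28; the last is November 28.
13 February 2027 does not fall between 1 March and 28 November, so daylight saving is not in effect and Ulath Canton is at UTC−11:30.
09:15 Ulath Canton + 11h30m = 20:45 UTC.
1 November 2026 is a Sunday, so the first Sunday is November 1 and the second is November 8.
1 February 2027 is a Monday, so the first Saturday is February 6 and the fourth is February 27.
At the standard offset (UTC−03:30), 20:45 UTC − 3h30m = 17:15 Bryide Station standard time.
Daylight saving runs 8 November 2026 – 27 February 2027; the standard-time date in Bryide Station, 13 February 2027, is inside that window, so Bryide Station is at UTC−02:30.
20:45 UTC − 2h30m = 18:15 Bryide Station.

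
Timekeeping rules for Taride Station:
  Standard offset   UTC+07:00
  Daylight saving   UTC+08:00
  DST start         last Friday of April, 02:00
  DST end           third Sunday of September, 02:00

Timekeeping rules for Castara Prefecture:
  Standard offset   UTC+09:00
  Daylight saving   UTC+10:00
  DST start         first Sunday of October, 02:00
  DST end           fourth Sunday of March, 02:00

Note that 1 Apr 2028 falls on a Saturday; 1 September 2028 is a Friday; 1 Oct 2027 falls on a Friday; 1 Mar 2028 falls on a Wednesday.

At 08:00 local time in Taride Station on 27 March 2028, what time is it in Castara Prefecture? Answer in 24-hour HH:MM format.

10:00

1 April 2028 is a Saturday, so Fridays fall on 7, 14, 21, 28; the last is April 28.
1 September 2028 is a Friday, so the first Sunday is September 3 and the third is September 17.
27 March 2028 does not fall between 28 April and 17 September, so daylight saving is not in effect and Taride Station is at UTC+07:00.
08:00 Taride Station − 7h = 01:00 UTC.
1 October 2027 is a Friday, so the first Sunday is October 3.
1 March 2028 is a Wednesday, so the first Sunday is March 5 and the fourth is March 26.
At the standard offset (UTC+09:00), 01:00 UTC + 9h = 10:00 Castara Prefecture standard time.
Daylight saving runs 3 October 2027 – 26 March 2028; the standard-time date in Castara Prefecture, 27 March 2028, is outside that window, so Castara Prefecture is on standard time at UTC+09:00.
01:00 UTC + 9h = 10:00 Castara Prefecture.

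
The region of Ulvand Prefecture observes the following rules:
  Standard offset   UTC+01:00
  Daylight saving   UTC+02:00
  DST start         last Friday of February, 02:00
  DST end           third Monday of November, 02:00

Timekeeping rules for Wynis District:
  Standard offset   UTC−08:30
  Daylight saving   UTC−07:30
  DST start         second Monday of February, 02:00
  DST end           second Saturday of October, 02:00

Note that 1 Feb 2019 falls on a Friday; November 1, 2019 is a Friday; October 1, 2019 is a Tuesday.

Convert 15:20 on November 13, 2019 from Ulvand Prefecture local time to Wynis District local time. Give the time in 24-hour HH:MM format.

1 February 2019 is a Friday, so Fridays fall on 1, 8, 15, 22; the last is February 22.
1 November 2019 is a Friday, so the first Monday is November 4 and the third is November 18.
November 13, 2019 lies within the daylight-saving period (22 February – 18 November), so Ulvand Prefecture is on daylight time, UTC+02:00.
15:20 Ulvand Prefecture − 2h = 13:20 UTC.
1 February 2019 is a Friday, so the first Monday is February 4 and the second is February 11.
1 October 2019 is a Tuesday, so the first Saturday is October 5 and the second is October 12.
At the standard offset (UTC−08:30), 13:20 UTC − 8h30m = 04:50 Wynis District standard time.
The standard-time date in Wynis District, November 13, 2019, is outside the daylight-saving period (11 February – 12 October), so Wynis District is on standard time, UTC−08:30.
13:20 UTC − 8h30m = 04:50 Wynis District.

04:50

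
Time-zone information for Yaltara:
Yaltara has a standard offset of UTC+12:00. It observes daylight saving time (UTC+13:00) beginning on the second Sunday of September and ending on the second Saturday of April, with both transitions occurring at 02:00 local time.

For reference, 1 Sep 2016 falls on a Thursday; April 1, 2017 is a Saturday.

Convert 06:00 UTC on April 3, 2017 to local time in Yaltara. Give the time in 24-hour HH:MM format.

19:00

1 September 2016 is a Thursday, so the first Sunday is September 4 and the second is September 11.
1 April 2017 is a Saturday, so the first Saturday is April 1 and the second is April 8.
At the standard offset (UTC+12:00), 06:00 UTC + 12h = 18:00 Yaltara standard time.
Daylight saving runs 11 September 2016 – 8 April 2017; the standard-time date in Yaltara, April 3, 2017, is inside that window, so Yaltara is at UTC+13:00.
06:00 UTC + 13h = 19:00 local.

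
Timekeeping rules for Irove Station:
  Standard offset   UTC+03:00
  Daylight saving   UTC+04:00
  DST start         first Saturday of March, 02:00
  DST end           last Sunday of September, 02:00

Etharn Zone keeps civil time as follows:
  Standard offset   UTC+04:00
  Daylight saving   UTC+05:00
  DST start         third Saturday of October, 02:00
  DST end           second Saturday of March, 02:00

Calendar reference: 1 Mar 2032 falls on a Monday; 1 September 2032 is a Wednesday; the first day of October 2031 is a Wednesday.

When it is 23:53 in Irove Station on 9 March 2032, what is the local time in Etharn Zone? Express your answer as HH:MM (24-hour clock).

00:53

1 March 2032 is a Monday, so the first Saturday is March 6.
1 September 2032 is a Wednesday, so Sundays fall on 5, 12, 19, 26; the last is September 26.
9 March 2032 lies within the daylight-saving period (6 March – 26 September), so Irove Station is on daylight time, UTC+04:00.
23:53 Irove Station − 4h = 19:53 UTC.
1 October 2031 is a Wednesday, so the first Saturday is October 4 and the third is October 18.
1 March 2032 is a Monday, so the first Saturday is March 6 and the second is March 13.
At the standard offset (UTC+04:00), 19:53 UTC + 4h = 23:53 Etharn Zone standard time.
The standard-time date in Etharn Zone, 9 March 2032, lies within the daylight-saving period (18 October 2031 – 13 March 2032), so Etharn Zone is on daylight time, UTC+05:00.
19:53 UTC + 5h = 00:53 Etharn Zone (rolling into the next day, 10 March 2032).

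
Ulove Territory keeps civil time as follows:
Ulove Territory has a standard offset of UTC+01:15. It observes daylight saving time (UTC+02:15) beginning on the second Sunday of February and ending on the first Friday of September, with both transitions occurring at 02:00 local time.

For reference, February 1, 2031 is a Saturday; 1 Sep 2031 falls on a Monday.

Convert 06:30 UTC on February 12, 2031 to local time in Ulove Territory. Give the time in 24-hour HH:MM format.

1 February 2031 is a Saturday, so the first Sunday is February 2 and the second is February 9.
1 September 2031 is a Monday, so the first Friday is September 5.
At the standard offset (UTC+01:15), 06:30 UTC + 1h15m = 07:45 Ulove Territory standard time.
Daylight saving runs 9 February – 5 September; the standard-time date in Ulove Territory, February 12, 2031, is inside that window, so Ulove Territory is at UTC+02:15.
06:30 UTC + 2h15m = 08:45 local.

08:45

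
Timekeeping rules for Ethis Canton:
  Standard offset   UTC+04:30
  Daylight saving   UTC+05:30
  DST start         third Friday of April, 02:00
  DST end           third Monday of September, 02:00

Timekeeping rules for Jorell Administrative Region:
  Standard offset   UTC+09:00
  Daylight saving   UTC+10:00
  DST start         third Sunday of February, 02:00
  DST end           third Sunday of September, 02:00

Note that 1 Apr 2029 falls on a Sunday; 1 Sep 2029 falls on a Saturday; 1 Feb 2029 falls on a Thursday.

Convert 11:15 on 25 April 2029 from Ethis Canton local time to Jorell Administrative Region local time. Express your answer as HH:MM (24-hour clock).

1 April 2029 is a Sunday, so the first Friday is April 6 and the third is April 20.
1 September 2029 is a Saturday, so the first Monday is September 3 and the third is September 17.
25 April 2029 falls between 20 April and 17 September, so daylight saving is in effect and Ethis Canton is at UTC+05:30.
11:15 Ethis Canton − 5h30m = 05:45 UTC.
1 February 2029 is a Thursday, so the first Sunday is February 4 and the third is February 18.
1 September 2029 is a Saturday, so the first Sunday is September 2 and the third is September 16.
At the standard offset (UTC+09:00), 05:45 UTC + 9h = 14:45 Jorell Administrative Region standard time.
Daylight saving runs 18 February – 16 September; the standard-time date in Jorell Administrative Region, 25 April 2029, is inside that window, so Jorell Administrative Region is at UTC+10:00.
05:45 UTC + 10h = 15:45 Jorell Administrative Region.

15:45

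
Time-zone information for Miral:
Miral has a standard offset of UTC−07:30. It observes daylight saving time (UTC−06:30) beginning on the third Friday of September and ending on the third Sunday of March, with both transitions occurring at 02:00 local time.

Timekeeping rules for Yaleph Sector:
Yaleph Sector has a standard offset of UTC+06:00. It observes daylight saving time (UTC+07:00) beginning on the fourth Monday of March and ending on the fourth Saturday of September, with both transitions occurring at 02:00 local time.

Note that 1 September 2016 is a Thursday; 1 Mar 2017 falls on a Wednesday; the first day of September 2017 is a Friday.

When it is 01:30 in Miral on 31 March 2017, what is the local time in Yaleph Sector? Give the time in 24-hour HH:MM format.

16:00

1 September 2016 is a Thursday, so the first Friday is September 2 and the third is September 16.
1 March 2017 is a Wednesday, so the first Sunday is March 5 and the third is March 19.
31 March 2017 is outside the daylight-saving period (16 September 2016 – 19 March 2017), so Miral is on standard time, UTC−07:30.
01:30 Miral + 7h30m = 09:00 UTC.
1 March 2017 is a Wednesday, so the first Monday is March 6 and the fourth is March 27.
1 September 2017 is a Friday, so the first Saturday is September 2 and the fourth is September 23.
At the standard offset (UTC+06:00), 09:00 UTC + 6h = 15:00 Yaleph Sector standard time.
The standard-time date in Yaleph Sector, 31 March 2017, lies within the daylight-saving period (27 March – 23 September), so Yaleph Sector is on daylight time, UTC+07:00.
09:00 UTC + 7h = 16:00 Yaleph Sector.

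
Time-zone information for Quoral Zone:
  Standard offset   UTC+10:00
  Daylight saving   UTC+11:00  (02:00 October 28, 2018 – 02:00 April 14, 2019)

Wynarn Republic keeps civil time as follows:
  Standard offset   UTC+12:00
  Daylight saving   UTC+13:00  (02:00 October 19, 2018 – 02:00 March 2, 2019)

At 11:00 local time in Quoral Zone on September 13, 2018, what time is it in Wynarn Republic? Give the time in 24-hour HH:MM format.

September 13, 2018 is outside the daylight-saving period (28 October 2018 – 14 April 2019), so Quoral Zone is on standard time, UTC+10:00.
11:00 Quoral Zone − 10h = 01:00 UTC.
At the standard offset (UTC+12:00), 01:00 UTC + 12h = 13:00 Wynarn Republic standard time.
The standard-time date in Wynarn Republic, September 13, 2018, is outside the daylight-saving period (19 October 2018 – 2 March 2019), so Wynarn Republic is on standard time, UTC+12:00.
01:00 UTC + 12h = 13:00 Wynarn Republic.

13:00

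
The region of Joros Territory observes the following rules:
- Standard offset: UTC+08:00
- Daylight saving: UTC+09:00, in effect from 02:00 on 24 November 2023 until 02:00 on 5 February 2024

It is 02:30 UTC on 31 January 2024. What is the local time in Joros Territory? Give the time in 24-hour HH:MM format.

11:30

At the standard offset (UTC+08:00), 02:30 UTC + 8h = 10:30 Joros Territory standard time.
The standard-time date in Joros Territory, 31 January 2024, falls between 24 November 2023 and 5 February 2024, so daylight saving is in effect and Joros Territory is at UTC+09:00.
02:30 UTC + 9h = 11:30 local.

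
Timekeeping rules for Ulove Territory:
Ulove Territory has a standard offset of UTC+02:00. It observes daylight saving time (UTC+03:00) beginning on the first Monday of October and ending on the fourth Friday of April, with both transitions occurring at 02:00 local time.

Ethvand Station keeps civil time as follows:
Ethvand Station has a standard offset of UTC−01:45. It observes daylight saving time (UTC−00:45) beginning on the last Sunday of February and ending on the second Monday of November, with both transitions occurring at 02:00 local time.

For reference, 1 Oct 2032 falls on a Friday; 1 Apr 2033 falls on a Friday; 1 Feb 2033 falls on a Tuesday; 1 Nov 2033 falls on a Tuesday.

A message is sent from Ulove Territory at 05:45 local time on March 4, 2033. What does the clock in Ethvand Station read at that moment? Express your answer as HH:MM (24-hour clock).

02:00

1 October 2032 is a Friday, so the first Monday is October 4.
1 April 2033 is a Friday, so the first Friday is April 1 and the fourth is April 22.
March 4, 2033 lies within the daylight-saving period (4 October 2032 – 22 April 2033), so Ulove Territory is on daylight time, UTC+03:00.
05:45 Ulove Territory − 3h = 02:45 UTC.
1 February 2033 is a Tuesday, so Sundays fall on 6, 13, 20, 27; the last is February 27.
1 November 2033 is a Tuesday, so the first Monday is November 7 and the second is November 14.
At the standard offset (UTC−01:45), 02:45 UTC − 1h45m = 01:00 Ethvand Station standard time.
The standard-time date in Ethvand Station, March 4, 2033, falls between 27 February and 14 November, so daylight saving is in effect and Ethvand Station is at UTC−00:45.
02:45 UTC − 0h45m = 02:00 Ethvand Station.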